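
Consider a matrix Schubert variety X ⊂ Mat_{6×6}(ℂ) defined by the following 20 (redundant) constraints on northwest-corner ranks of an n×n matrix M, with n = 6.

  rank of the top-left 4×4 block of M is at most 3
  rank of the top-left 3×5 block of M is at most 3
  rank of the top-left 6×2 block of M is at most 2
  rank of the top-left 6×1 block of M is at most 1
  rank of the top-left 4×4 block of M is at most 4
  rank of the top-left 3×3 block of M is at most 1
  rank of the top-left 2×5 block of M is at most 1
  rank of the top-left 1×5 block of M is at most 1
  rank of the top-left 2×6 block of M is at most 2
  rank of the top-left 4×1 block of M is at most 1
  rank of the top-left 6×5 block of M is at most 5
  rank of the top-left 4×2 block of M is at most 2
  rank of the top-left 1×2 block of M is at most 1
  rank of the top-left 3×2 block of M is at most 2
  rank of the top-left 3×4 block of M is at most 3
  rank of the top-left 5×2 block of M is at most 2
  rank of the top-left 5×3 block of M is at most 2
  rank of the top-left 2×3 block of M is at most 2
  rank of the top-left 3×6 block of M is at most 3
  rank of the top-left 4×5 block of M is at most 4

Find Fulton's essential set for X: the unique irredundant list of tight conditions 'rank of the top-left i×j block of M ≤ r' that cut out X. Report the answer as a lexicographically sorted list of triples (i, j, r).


Reconstructing r_w from the 20 given conditions:

  row 1: 1 1 1 1 1 1
  row 2: 1 1 1 1 1 2
  row 3: 1 1 1 2 2 3
  row 4: 1 2 2 3 3 4
  row 5: 1 2 2 3 4 5
  row 6: 1 2 3 4 5 6

the unique w with this rank table is (1, 6, 4, 2, 5, 3).

3 SE-corners of the 7-cell Rothe diagram give Ess(w):

[(2, 5, 1), (3, 3, 1), (5, 3, 2)]


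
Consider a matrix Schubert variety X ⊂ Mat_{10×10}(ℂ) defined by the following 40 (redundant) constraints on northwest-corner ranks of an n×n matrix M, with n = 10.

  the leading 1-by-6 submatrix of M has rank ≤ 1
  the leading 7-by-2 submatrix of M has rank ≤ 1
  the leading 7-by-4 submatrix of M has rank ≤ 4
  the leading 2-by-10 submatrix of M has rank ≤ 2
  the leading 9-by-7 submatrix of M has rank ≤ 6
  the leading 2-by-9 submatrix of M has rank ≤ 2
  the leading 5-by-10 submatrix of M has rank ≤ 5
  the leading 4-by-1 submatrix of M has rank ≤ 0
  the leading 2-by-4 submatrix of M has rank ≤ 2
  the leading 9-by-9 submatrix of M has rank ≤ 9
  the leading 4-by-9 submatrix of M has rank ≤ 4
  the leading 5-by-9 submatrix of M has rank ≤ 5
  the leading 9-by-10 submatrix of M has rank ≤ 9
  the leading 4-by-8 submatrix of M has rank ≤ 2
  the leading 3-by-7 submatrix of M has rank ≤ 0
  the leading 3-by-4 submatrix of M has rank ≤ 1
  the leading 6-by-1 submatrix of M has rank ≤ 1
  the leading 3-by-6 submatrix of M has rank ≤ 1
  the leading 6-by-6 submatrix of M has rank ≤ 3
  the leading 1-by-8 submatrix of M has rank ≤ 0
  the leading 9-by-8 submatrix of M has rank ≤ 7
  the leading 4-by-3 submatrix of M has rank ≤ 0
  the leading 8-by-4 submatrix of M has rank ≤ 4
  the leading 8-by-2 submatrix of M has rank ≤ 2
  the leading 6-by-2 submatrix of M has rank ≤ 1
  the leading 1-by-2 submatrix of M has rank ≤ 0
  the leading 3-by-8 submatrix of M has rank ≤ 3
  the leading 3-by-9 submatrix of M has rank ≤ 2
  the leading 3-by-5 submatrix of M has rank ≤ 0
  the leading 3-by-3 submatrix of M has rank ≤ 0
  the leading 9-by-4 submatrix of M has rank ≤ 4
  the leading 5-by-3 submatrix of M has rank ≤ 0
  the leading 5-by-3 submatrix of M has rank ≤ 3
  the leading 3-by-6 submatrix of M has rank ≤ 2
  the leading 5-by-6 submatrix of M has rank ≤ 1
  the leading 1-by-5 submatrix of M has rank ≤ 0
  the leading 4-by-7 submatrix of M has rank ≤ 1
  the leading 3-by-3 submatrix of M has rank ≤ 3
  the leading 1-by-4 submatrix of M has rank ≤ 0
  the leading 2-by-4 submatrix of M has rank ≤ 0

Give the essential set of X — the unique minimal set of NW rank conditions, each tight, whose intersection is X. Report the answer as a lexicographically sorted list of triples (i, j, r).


Computing R[i][j] = min implied NW-rank bound (n=10, 40 conditions):

  0  0  0  0  0  0  0  0  1  1
  0  0  0  0  0  0  0  1  2  2
  0  0  0  0  0  0  0  1  2  3
  0  0  0  1  1  1  1  2  3  4
  0  0  0  1  1  1  2  3  4  5
  1  1  1  2  2  2  3  4  5  6
  1  1  2  3  3  3  4  5  6  7
  1  2  3  4  4  4  5  6  7  8
  1  2  3  4  5  5  6  7  8  9
  1  2  3  4  5  6  7  8  9  10

the unique w with this rank table is (9, 8, 10, 4, 7, 1, 3, 2, 5, 6).

5 SE-corners of the 31-cell Rothe diagram give Ess(w):

[(1, 8, 0), (3, 7, 0), (5, 3, 0), (5, 6, 1), (7, 2, 1)]


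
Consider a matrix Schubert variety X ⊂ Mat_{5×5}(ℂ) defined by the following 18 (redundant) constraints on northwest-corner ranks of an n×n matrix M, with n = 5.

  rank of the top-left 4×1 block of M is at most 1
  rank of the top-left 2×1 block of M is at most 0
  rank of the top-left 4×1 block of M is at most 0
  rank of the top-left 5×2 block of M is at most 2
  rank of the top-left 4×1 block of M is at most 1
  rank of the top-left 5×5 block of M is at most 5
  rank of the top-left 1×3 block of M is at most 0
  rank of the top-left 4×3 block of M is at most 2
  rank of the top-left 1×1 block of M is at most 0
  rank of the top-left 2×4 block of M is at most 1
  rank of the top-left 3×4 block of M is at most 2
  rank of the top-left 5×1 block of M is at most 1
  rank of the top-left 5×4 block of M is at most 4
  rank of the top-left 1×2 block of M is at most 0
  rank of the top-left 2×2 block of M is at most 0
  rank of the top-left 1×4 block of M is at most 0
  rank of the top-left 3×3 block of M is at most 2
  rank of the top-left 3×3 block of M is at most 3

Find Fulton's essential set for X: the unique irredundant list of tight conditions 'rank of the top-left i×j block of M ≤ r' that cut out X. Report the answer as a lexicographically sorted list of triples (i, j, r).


Propagating the 18 rank bounds to every northwest block:

  0 0 0 0 1
  0 0 1 1 2
  0 1 2 2 3
  0 1 2 3 4
  1 2 3 4 5

second differences of R give the permutation w = (5, 3, 2, 4, 1).

|D(w)|=8, |Ess(w)|=3:

[(1, 4, 0), (2, 2, 0), (4, 1, 0)]


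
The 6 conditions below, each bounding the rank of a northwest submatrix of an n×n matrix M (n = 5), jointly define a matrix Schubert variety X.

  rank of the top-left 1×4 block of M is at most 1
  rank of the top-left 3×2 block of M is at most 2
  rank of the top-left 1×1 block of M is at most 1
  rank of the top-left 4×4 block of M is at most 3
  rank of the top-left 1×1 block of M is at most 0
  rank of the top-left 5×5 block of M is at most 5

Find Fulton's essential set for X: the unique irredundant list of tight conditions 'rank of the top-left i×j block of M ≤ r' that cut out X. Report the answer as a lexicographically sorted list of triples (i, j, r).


The tightest implied rank at each (i,j), from the 6 conditions:

  row 1: 0 1 1 1 1
  row 2: 1 2 2 2 2
  row 3: 1 2 3 3 3
  row 4: 1 2 3 3 4
  row 5: 1 2 3 4 5

hence w(1..5) = (2, 1, 3, 5, 4).

Rothe diagram D(w) (2 cells), 2 SE-corners (essential conditions):

[(1, 1, 0), (4, 4, 3)]


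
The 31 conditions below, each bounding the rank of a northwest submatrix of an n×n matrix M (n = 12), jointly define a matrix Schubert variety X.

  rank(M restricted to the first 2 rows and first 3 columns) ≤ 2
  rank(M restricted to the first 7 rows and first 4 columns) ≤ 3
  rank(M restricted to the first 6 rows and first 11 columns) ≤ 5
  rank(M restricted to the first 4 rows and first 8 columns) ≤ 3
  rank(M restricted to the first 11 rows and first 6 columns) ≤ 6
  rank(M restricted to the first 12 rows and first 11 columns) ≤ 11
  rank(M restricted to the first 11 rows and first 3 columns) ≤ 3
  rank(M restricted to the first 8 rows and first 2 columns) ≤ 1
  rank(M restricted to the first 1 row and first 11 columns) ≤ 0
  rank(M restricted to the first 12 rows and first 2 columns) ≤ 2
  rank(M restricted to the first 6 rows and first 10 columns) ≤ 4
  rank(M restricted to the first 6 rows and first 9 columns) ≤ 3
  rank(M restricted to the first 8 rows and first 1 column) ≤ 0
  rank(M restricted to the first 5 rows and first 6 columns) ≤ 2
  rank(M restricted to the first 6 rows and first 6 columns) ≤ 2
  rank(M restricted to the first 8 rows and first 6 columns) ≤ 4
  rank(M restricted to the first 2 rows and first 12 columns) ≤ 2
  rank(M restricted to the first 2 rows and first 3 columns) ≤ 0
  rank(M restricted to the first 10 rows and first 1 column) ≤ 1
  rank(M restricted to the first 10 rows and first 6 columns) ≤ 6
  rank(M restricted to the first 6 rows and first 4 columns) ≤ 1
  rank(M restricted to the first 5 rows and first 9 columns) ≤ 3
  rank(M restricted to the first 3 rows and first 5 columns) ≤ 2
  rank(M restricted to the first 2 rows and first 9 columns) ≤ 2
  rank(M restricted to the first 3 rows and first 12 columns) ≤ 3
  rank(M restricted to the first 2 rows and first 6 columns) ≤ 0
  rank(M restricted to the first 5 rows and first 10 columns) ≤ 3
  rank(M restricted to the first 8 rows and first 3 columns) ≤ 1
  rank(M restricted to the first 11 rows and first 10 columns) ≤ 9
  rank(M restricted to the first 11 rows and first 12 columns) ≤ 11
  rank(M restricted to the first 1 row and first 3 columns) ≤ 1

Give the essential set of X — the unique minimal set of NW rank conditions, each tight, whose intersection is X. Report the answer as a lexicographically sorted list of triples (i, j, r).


Reconstructing r_w from the 31 given conditions:

  0 | 0 | 0 | 0 | 0 | 0 | 0 | 0 | 0 | 0 | 0 | 1
  0 | 0 | 0 | 0 | 0 | 0 | 1 | 1 | 1 | 1 | 1 | 2
  0 | 1 | 1 | 1 | 1 | 1 | 2 | 2 | 2 | 2 | 2 | 3
  0 | 1 | 1 | 1 | 2 | 2 | 3 | 3 | 3 | 3 | 3 | 4
  0 | 1 | 1 | 1 | 2 | 2 | 3 | 3 | 3 | 3 | 4 | 5
  0 | 1 | 1 | 1 | 2 | 2 | 3 | 3 | 3 | 4 | 5 | 6
  0 | 1 | 1 | 2 | 3 | 3 | 4 | 4 | 4 | 5 | 6 | 7
  0 | 1 | 1 | 2 | 3 | 4 | 5 | 5 | 5 | 6 | 7 | 8
  1 | 2 | 2 | 3 | 4 | 5 | 6 | 6 | 6 | 7 | 8 | 9
  1 | 2 | 3 | 4 | 5 | 6 | 7 | 7 | 7 | 8 | 9 | 10
  1 | 2 | 3 | 4 | 5 | 6 | 7 | 8 | 8 | 9 | 10 | 11
  1 | 2 | 3 | 4 | 5 | 6 | 7 | 8 | 9 | 10 | 11 | 12

giving w = (12, 7, 2, 5, 11, 10, 4, 6, 1, 3, 8, 9) via Δ²R.

|D(w)|=38, |Ess(w)|=8:

[(1, 11, 0), (2, 6, 0), (5, 10, 3), (6, 4, 1), (6, 6, 2), (6, 9, 3), (8, 1, 0), (8, 3, 1)]


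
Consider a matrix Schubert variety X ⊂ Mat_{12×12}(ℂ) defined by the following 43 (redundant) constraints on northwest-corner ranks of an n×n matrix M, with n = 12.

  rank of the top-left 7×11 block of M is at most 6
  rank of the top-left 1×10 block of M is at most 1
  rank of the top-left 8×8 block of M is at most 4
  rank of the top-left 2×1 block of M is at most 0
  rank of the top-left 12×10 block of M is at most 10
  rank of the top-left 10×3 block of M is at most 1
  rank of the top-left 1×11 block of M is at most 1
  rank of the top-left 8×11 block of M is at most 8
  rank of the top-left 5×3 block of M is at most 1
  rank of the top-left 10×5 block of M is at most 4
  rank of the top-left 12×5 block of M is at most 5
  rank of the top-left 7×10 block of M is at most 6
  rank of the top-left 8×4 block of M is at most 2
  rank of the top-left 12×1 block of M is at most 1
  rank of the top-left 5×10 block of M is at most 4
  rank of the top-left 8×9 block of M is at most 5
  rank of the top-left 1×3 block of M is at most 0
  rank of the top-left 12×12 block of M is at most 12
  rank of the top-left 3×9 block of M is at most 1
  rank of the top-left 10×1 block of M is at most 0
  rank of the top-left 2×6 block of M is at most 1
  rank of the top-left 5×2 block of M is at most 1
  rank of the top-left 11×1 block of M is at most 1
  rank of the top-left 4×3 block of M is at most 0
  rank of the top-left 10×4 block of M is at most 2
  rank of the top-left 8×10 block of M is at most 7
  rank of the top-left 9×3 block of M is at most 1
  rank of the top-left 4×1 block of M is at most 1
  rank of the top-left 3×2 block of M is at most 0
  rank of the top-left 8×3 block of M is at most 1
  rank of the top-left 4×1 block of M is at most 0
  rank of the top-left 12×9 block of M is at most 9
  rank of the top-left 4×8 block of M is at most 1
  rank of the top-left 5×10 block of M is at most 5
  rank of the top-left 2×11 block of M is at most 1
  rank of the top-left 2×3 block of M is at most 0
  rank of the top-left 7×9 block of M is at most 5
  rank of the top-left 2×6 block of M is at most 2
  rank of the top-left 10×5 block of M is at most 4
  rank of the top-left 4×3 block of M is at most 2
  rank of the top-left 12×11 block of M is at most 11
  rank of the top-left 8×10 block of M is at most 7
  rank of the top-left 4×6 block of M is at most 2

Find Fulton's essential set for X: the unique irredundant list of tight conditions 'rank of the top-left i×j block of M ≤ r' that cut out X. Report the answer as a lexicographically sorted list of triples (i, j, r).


Computing R[i][j] = min implied NW-rank bound (n=12, 43 conditions):

  i=1: 0 0 0 1 1 1 1 1 1 1 1 1
  i=2: 0 0 0 1 1 1 1 1 1 1 1 2
  i=3: 0 0 0 1 1 1 1 1 1 2 2 3
  i=4: 0 0 0 1 1 1 1 1 2 3 3 4
  i=5: 0 1 1 2 2 2 2 2 3 4 4 5
  i=6: 0 1 1 2 3 3 3 3 4 5 5 6
  i=7: 0 1 1 2 3 4 4 4 5 6 6 7
  i=8: 0 1 1 2 3 4 4 4 5 6 7 8
  i=9: 0 1 1 2 3 4 5 5 6 7 8 9
  i=10: 0 1 1 2 3 4 5 6 7 8 9 10
  i=11: 1 2 2 3 4 5 6 7 8 9 10 11
  i=12: 1 2 3 4 5 6 7 8 9 10 11 12

so w = (4, 12, 10, 9, 2, 5, 6, 11, 7, 8, 1, 3).

D(w) has 41 cells with 7 SE-corners; essential set:

[(2, 11, 1), (3, 9, 1), (4, 3, 0), (4, 8, 1), (8, 8, 4), (10, 1, 0), (10, 3, 1)]


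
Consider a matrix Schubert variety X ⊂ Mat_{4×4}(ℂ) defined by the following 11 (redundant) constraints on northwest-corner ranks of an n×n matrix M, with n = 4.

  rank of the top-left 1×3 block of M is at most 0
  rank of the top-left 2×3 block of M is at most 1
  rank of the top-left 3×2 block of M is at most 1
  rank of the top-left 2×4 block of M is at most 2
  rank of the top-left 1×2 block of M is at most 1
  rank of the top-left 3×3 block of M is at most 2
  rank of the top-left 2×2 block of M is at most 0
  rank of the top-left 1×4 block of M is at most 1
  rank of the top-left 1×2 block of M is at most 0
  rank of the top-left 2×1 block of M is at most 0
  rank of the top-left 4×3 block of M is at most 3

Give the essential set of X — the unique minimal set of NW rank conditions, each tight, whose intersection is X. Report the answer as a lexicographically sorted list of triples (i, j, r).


Recovering R(i,j) via the rank-extension bound from the 11 conditions:

  R[1]: 0  0  0  1
  R[2]: 0  0  1  2
  R[3]: 1  1  2  3
  R[4]: 1  2  3  4

hence w(1..4) = (4, 3, 1, 2).

Fulton essential set (2 of the 5 Rothe cells):

[(1, 3, 0), (2, 2, 0)]


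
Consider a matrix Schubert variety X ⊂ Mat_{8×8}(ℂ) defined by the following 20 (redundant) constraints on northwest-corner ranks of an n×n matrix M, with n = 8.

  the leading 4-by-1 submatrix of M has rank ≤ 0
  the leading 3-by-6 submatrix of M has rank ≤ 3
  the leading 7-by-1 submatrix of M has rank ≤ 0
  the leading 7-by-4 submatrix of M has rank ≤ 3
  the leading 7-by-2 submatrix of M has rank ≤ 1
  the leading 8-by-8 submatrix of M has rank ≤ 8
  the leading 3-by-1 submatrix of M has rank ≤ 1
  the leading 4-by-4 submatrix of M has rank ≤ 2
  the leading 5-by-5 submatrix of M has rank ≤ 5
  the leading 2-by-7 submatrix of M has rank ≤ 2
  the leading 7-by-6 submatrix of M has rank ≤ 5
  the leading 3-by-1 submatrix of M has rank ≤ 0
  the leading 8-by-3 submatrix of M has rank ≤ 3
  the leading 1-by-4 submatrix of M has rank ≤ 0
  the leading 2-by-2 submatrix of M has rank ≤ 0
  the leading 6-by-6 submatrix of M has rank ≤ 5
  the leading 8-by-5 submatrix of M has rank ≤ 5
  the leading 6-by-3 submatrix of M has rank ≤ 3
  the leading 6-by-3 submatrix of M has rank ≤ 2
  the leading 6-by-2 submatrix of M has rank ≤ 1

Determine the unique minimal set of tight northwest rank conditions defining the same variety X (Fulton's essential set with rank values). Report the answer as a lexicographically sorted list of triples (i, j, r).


Computing R[i][j] = min implied NW-rank bound (n=8, 20 conditions):

  0, 0, 0, 0, 1, 1, 1, 1
  0, 0, 1, 1, 2, 2, 2, 2
  0, 1, 2, 2, 3, 3, 3, 3
  0, 1, 2, 2, 3, 4, 4, 4
  0, 1, 2, 3, 4, 5, 5, 5
  0, 1, 2, 3, 4, 5, 6, 6
  0, 1, 2, 3, 4, 5, 6, 7
  1, 2, 3, 4, 5, 6, 7, 8

second differences of R give the permutation w = (5, 3, 2, 6, 4, 7, 8, 1).

4 SE-corners of the 12-cell Rothe diagram give Ess(w):

[(1, 4, 0), (2, 2, 0), (4, 4, 2), (7, 1, 0)]


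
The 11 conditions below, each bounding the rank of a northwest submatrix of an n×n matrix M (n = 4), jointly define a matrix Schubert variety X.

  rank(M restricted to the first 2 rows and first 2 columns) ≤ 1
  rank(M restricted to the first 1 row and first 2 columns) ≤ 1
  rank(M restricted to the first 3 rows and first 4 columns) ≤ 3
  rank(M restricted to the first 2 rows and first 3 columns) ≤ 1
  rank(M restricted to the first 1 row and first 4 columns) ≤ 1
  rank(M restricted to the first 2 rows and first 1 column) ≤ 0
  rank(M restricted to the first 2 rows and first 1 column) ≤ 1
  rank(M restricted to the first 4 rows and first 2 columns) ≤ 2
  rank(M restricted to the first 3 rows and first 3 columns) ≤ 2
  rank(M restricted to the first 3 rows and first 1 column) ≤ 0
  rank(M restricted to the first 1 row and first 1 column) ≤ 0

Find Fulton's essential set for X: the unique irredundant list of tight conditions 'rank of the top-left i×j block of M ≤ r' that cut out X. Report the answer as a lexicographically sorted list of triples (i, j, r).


The tightest implied rank at each (i,j), from the 11 conditions:

  0 1 1 1
  0 1 1 2
  0 1 2 3
  1 2 3 4

the unique w with this rank table is (2, 4, 3, 1).

D(w) has 4 cells with 2 SE-corners; essential set:

[(2, 3, 1), (3, 1, 0)]


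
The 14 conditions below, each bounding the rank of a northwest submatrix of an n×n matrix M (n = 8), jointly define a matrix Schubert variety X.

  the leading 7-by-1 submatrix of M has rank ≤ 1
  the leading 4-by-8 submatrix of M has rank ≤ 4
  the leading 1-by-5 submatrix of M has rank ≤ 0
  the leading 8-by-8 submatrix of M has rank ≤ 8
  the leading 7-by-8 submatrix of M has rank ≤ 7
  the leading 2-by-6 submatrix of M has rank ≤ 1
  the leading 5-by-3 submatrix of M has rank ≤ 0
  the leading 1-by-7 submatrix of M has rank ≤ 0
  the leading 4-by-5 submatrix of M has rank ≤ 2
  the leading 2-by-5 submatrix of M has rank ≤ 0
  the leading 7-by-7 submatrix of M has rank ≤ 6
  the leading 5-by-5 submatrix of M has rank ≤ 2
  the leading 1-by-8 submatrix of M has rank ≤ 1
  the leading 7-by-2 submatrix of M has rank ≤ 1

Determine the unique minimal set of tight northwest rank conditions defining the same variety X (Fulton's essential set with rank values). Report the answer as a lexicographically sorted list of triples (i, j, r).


Propagating the 14 rank bounds to every northwest block:

  R[1]: 0 0 0 0 0 0 0 1
  R[2]: 0 0 0 0 0 1 1 2
  R[3]: 0 0 0 1 1 2 2 3
  R[4]: 0 0 0 1 2 3 3 4
  R[5]: 0 0 0 1 2 3 4 5
  R[6]: 1 1 1 2 3 4 5 6
  R[7]: 1 1 2 3 4 5 6 7
  R[8]: 1 2 3 4 5 6 7 8

hence w(1..8) = (8, 6, 4, 5, 7, 1, 3, 2).

D(w) has 22 cells with 4 SE-corners; essential set:

[(1, 7, 0), (2, 5, 0), (5, 3, 0), (7, 2, 1)]


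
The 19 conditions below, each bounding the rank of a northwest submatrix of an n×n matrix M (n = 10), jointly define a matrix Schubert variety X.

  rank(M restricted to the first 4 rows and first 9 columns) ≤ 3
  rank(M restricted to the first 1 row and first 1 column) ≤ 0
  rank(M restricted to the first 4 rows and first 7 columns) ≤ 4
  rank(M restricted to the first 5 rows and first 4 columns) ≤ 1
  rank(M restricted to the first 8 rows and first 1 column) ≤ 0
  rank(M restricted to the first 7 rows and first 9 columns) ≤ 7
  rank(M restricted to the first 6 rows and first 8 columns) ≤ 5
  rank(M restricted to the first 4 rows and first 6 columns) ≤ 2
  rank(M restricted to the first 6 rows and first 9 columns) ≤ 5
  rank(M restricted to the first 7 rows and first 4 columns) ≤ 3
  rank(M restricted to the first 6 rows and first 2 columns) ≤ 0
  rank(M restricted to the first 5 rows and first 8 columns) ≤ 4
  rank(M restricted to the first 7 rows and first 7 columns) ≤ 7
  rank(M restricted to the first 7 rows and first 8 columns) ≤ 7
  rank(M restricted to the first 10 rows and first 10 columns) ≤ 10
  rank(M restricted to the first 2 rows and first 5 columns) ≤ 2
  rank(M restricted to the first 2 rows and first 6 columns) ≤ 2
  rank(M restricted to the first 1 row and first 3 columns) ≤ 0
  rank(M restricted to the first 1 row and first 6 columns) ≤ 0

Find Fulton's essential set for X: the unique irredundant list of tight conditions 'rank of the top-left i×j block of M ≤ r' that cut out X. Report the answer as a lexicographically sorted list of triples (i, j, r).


Propagating the 19 rank bounds to every northwest block:

  i=1: 0  0  0  0  0  0  1  1  1  1
  i=2: 0  0  1  1  1  1  2  2  2  2
  i=3: 0  0  1  1  2  2  3  3  3  3
  i=4: 0  0  1  1  2  2  3  3  3  4
  i=5: 0  0  1  1  2  3  4  4  4  5
  i=6: 0  0  1  2  3  4  5  5  5  6
  i=7: 0  1  2  3  4  5  6  6  6  7
  i=8: 0  1  2  3  4  5  6  7  7  8
  i=9: 1  2  3  4  5  6  7  8  8  9
  i=10: 1  2  3  4  5  6  7  8  9  10

second differences of R give the permutation w = (7, 3, 5, 10, 6, 4, 2, 8, 1, 9).

6 SE-corners of the 24-cell Rothe diagram give Ess(w):

[(1, 6, 0), (4, 6, 2), (4, 9, 3), (5, 4, 1), (6, 2, 0), (8, 1, 0)]


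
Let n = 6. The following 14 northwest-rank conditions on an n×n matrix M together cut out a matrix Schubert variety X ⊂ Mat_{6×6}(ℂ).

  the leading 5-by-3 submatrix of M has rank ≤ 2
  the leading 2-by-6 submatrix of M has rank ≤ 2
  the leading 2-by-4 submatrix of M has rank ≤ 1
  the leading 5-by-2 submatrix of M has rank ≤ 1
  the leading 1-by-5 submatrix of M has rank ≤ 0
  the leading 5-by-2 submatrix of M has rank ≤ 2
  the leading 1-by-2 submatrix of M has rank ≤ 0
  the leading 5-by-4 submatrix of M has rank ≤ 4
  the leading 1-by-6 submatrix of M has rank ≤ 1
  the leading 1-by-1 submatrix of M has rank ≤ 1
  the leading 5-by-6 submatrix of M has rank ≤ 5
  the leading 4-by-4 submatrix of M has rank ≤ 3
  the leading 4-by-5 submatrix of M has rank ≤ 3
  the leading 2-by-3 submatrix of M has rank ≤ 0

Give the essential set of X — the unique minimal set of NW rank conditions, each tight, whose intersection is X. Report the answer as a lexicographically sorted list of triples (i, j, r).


Recovering R(i,j) via the rank-extension bound from the 14 conditions:

  R[1]: 0 | 0 | 0 | 0 | 0 | 1
  R[2]: 0 | 0 | 0 | 1 | 1 | 2
  R[3]: 1 | 1 | 1 | 2 | 2 | 3
  R[4]: 1 | 1 | 2 | 3 | 3 | 4
  R[5]: 1 | 1 | 2 | 3 | 4 | 5
  R[6]: 1 | 2 | 3 | 4 | 5 | 6

reading off 1-entries of Δ²R: w = (6, 4, 1, 3, 5, 2).

3 SE-corners of the 10-cell Rothe diagram give Ess(w):

[(1, 5, 0), (2, 3, 0), (5, 2, 1)]


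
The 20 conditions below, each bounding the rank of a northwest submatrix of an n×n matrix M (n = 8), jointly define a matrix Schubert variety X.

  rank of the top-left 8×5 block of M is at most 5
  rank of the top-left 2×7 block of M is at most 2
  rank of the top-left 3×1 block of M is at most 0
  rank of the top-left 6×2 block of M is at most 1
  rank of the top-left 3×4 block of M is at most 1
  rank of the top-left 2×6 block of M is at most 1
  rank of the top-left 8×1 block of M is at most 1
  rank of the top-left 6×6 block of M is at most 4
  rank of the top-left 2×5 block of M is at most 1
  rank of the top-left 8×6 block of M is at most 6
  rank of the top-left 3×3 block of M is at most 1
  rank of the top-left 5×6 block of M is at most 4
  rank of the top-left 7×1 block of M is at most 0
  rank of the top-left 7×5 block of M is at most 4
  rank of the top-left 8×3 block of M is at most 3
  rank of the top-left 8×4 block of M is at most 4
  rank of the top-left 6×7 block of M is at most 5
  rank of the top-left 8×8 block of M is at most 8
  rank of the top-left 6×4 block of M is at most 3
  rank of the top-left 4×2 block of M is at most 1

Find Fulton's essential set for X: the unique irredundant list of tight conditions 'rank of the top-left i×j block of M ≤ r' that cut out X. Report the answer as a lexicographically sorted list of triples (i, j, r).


Recovering R(i,j) via the rank-extension bound from the 20 conditions:

  i=1: 0 1 1 1 1 1 1 1
  i=2: 0 1 1 1 1 1 2 2
  i=3: 0 1 1 1 2 2 3 3
  i=4: 0 1 2 2 3 3 4 4
  i=5: 0 1 2 3 4 4 5 5
  i=6: 0 1 2 3 4 4 5 6
  i=7: 0 1 2 3 4 5 6 7
  i=8: 1 2 3 4 5 6 7 8

giving w = (2, 7, 5, 3, 4, 8, 6, 1) via Δ²R.

|D(w)|=14, |Ess(w)|=4:

[(2, 6, 1), (3, 4, 1), (6, 6, 4), (7, 1, 0)]


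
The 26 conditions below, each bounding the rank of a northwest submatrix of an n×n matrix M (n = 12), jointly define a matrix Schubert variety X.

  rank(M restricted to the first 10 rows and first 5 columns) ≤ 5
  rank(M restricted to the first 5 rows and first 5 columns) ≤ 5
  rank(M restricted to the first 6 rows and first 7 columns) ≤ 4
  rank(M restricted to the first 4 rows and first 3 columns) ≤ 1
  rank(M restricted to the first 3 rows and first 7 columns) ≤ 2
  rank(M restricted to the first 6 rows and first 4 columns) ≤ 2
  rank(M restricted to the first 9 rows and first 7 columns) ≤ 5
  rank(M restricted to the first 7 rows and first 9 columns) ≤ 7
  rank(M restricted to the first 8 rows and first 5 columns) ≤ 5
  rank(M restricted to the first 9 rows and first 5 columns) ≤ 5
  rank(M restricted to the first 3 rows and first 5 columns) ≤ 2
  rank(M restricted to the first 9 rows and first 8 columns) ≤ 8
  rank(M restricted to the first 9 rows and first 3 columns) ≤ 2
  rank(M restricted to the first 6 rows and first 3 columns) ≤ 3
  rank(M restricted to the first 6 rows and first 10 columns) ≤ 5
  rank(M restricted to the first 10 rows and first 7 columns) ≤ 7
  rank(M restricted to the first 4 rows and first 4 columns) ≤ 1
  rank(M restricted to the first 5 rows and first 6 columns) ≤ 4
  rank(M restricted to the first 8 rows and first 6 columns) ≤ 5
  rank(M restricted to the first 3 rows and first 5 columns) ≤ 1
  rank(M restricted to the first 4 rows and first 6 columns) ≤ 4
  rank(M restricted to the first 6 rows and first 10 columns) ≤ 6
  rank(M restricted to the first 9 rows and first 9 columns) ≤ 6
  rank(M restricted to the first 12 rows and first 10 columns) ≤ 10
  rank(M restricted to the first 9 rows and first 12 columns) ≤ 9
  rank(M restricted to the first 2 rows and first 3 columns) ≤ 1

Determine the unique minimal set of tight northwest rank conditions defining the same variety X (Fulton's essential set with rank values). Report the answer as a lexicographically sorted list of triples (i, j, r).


The tightest implied rank at each (i,j), from the 26 conditions:

  1  1  1  1  1  1  1  1  1  1  1  1
  1  1  1  1  1  2  2  2  2  2  2  2
  1  1  1  1  1  2  2  3  3  3  3  3
  1  1  1  1  2  3  3  4  4  4  4  4
  1  2  2  2  3  4  4  5  5  5  5  5
  1  2  2  2  3  4  4  5  5  5  6  6
  1  2  2  3  4  5  5  6  6  6  7  7
  1  2  2  3  4  5  5  6  6  7  8  8
  1  2  2  3  4  5  5  6  6  7  8  9
  1  2  3  4  5  6  6  7  7  8  9  10
  1  2  3  4  5  6  7  8  8  9  10  11
  1  2  3  4  5  6  7  8  9  10  11  12

hence w(1..12) = (1, 6, 8, 5, 2, 11, 4, 10, 12, 3, 7, 9).

ℓ(w)=24; the 9 essential cells (i,j,r):

[(3, 5, 1), (3, 7, 2), (4, 4, 1), (6, 4, 2), (6, 7, 4), (6, 10, 5), (9, 3, 2), (9, 7, 5), (9, 9, 6)]


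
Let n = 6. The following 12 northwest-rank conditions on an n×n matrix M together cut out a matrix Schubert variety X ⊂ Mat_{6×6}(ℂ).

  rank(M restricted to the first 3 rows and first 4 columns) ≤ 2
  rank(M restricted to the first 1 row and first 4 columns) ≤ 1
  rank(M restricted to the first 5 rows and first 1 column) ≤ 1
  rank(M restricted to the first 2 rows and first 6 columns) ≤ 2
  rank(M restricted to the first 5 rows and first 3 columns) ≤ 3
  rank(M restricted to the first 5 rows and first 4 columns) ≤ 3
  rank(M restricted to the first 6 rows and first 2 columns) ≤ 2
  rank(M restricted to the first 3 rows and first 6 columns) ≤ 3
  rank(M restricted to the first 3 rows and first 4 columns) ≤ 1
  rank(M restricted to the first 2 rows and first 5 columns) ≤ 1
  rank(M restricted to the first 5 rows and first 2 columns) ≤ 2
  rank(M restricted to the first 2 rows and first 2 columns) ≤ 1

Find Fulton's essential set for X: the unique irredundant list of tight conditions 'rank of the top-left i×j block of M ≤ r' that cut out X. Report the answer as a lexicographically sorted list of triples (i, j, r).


Recovering R(i,j) via the rank-extension bound from the 12 conditions:

  1, 1, 1, 1, 1, 1
  1, 1, 1, 1, 1, 2
  1, 1, 1, 1, 2, 3
  1, 2, 2, 2, 3, 4
  1, 2, 3, 3, 4, 5
  1, 2, 3, 4, 5, 6

so w = (1, 6, 5, 2, 3, 4).

ℓ(w)=7; the 2 essential cells (i,j,r):

[(2, 5, 1), (3, 4, 1)]


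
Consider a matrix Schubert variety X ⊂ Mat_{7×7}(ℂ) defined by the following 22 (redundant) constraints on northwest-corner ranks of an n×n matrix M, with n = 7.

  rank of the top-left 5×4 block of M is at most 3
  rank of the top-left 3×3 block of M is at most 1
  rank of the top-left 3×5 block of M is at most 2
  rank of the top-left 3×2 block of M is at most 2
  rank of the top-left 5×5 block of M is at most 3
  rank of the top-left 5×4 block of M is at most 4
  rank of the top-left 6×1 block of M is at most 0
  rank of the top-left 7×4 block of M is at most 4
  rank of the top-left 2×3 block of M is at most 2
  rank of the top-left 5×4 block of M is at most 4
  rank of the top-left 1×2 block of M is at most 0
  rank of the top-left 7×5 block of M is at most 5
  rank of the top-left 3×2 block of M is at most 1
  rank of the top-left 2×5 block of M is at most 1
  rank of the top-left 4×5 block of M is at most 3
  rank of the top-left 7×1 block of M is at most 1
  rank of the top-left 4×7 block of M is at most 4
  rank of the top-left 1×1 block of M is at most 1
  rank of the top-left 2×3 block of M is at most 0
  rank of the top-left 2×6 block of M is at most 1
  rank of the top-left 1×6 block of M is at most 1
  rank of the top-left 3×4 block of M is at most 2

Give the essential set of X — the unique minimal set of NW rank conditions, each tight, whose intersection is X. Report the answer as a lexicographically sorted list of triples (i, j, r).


Rank table r_w(7×7) implied by the 22 constraints:

  i=1: 0 | 0 | 0 | 1 | 1 | 1 | 1
  i=2: 0 | 0 | 0 | 1 | 1 | 1 | 2
  i=3: 0 | 1 | 1 | 2 | 2 | 2 | 3
  i=4: 0 | 1 | 2 | 3 | 3 | 3 | 4
  i=5: 0 | 1 | 2 | 3 | 3 | 4 | 5
  i=6: 0 | 1 | 2 | 3 | 4 | 5 | 6
  i=7: 1 | 2 | 3 | 4 | 5 | 6 | 7

giving w = (4, 7, 2, 3, 6, 5, 1) via Δ²R.

Rothe diagram D(w) (13 cells), 4 SE-corners (essential conditions):

[(2, 3, 0), (2, 6, 1), (5, 5, 3), (6, 1, 0)]


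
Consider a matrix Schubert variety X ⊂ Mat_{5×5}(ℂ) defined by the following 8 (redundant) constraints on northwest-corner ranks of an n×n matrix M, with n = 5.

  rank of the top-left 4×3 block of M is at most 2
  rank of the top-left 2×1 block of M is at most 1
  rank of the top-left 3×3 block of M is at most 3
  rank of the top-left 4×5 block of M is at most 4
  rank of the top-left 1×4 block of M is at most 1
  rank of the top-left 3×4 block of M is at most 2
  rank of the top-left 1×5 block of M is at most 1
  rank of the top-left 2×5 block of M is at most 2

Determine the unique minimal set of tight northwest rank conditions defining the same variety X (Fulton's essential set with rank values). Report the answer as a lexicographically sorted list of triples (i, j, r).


Reconstructing r_w from the 8 given conditions:

  R[1]: 1  1  1  1  1
  R[2]: 1  2  2  2  2
  R[3]: 1  2  2  2  3
  R[4]: 1  2  2  3  4
  R[5]: 1  2  3  4  5

reading off 1-entries of Δ²R: w = (1, 2, 5, 4, 3).

Fulton essential set (2 of the 3 Rothe cells):

[(3, 4, 2), (4, 3, 2)]


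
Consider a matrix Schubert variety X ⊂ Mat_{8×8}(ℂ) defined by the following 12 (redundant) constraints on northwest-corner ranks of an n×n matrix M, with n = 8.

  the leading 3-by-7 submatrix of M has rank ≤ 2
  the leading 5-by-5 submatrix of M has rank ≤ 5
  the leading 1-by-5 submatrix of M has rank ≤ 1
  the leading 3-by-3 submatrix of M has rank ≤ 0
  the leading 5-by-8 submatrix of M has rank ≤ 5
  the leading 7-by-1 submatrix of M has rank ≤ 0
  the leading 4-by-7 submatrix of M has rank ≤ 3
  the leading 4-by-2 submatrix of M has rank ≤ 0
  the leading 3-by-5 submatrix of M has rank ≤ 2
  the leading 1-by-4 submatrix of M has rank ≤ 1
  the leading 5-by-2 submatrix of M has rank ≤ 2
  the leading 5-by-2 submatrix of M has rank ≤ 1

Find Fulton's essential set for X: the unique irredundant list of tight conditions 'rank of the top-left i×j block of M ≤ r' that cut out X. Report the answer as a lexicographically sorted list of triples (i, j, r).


Reconstructing r_w from the 12 given conditions:

  i=1: 0 | 0 | 0 | 1 | 1 | 1 | 1 | 1
  i=2: 0 | 0 | 0 | 1 | 2 | 2 | 2 | 2
  i=3: 0 | 0 | 0 | 1 | 2 | 2 | 2 | 3
  i=4: 0 | 0 | 1 | 2 | 3 | 3 | 3 | 4
  i=5: 0 | 1 | 2 | 3 | 4 | 4 | 4 | 5
  i=6: 0 | 1 | 2 | 3 | 4 | 5 | 5 | 6
  i=7: 0 | 1 | 2 | 3 | 4 | 5 | 6 | 7
  i=8: 1 | 2 | 3 | 4 | 5 | 6 | 7 | 8

hence w(1..8) = (4, 5, 8, 3, 2, 6, 7, 1).

Rothe diagram D(w) (16 cells), 4 SE-corners (essential conditions):

[(3, 3, 0), (3, 7, 2), (4, 2, 0), (7, 1, 0)]


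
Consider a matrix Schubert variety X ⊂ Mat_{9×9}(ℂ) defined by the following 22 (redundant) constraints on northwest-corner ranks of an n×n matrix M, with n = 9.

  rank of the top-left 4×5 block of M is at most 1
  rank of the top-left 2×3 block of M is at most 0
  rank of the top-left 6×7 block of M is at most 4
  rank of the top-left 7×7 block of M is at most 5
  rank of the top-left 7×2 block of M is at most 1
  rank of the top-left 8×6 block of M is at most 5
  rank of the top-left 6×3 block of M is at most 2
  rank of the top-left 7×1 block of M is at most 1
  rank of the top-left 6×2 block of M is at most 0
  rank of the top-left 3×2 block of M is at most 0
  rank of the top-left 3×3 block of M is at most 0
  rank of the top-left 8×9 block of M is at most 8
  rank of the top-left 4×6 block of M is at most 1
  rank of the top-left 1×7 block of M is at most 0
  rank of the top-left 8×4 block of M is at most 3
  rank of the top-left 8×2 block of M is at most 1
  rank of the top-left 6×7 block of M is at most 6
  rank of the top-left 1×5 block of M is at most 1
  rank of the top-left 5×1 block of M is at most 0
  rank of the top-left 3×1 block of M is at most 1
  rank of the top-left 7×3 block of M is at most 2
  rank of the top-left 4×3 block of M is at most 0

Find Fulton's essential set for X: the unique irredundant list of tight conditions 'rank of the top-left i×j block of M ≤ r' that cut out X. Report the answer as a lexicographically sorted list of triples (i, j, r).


Recovering R(i,j) via the rank-extension bound from the 22 conditions:

  0 0 0 0 0 0 0 1 1
  0 0 0 1 1 1 1 2 2
  0 0 0 1 1 1 2 3 3
  0 0 0 1 1 1 2 3 4
  0 0 1 2 2 2 3 4 5
  0 0 1 2 3 3 4 5 6
  1 1 2 3 4 4 5 6 7
  1 1 2 3 4 5 6 7 8
  1 2 3 4 5 6 7 8 9

hence w(1..9) = (8, 4, 7, 9, 3, 5, 1, 6, 2).

Rothe diagram D(w) (25 cells), 5 SE-corners (essential conditions):

[(1, 7, 0), (4, 3, 0), (4, 6, 1), (6, 2, 0), (8, 2, 1)]


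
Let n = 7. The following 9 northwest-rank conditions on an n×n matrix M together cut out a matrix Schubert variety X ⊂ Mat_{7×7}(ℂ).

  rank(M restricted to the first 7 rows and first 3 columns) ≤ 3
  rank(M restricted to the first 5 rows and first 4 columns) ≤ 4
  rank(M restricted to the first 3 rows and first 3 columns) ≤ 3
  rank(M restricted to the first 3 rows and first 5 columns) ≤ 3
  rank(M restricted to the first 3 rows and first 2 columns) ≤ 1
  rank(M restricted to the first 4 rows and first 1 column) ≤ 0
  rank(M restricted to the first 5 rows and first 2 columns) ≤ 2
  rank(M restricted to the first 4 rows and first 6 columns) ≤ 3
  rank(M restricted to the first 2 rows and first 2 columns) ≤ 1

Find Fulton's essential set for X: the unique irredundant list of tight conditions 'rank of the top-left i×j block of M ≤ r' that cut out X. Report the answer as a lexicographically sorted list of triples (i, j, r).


Rank table r_w(7×7) implied by the 9 constraints:

  0  1  1  1  1  1  1
  0  1  2  2  2  2  2
  0  1  2  3  3  3  3
  0  1  2  3  3  3  4
  1  2  3  4  4  4  5
  1  2  3  4  5  5  6
  1  2  3  4  5  6  7

the unique w with this rank table is (2, 3, 4, 7, 1, 5, 6).

Rothe diagram D(w) (6 cells), 2 SE-corners (essential conditions):

[(4, 1, 0), (4, 6, 3)]


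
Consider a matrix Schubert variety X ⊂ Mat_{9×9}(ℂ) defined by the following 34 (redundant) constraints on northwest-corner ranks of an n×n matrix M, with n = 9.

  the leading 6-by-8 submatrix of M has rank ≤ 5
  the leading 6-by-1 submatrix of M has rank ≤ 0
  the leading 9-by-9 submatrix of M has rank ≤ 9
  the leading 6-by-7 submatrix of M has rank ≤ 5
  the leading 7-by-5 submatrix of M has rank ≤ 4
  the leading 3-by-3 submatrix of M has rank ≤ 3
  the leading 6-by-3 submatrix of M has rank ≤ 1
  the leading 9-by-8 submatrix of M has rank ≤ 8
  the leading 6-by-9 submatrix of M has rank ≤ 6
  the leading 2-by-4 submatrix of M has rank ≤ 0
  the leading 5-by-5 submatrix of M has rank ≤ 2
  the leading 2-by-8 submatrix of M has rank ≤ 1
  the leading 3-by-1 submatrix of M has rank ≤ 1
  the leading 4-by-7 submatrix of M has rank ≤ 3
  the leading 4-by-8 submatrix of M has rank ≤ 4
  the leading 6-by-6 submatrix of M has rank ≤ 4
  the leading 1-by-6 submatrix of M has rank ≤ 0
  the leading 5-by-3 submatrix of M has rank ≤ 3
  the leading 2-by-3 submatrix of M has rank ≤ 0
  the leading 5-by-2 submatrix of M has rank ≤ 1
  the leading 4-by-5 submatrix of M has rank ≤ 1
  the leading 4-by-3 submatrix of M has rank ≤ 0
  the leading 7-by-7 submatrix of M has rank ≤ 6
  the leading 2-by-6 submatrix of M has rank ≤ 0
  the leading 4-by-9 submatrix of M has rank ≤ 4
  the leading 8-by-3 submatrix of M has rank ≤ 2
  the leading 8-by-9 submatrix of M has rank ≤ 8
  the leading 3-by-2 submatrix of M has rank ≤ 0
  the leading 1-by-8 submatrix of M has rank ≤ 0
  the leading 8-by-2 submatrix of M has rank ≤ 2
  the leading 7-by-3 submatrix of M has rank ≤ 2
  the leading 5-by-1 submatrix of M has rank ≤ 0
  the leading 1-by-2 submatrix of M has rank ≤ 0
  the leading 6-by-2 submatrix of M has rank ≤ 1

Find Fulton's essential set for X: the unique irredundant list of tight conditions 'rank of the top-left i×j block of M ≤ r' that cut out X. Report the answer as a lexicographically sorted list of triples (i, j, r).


Rank table r_w(9×9) implied by the 34 constraints:

  i=1: 0 | 0 | 0 | 0 | 0 | 0 | 0 | 0 | 1
  i=2: 0 | 0 | 0 | 0 | 0 | 0 | 1 | 1 | 2
  i=3: 0 | 0 | 0 | 1 | 1 | 1 | 2 | 2 | 3
  i=4: 0 | 0 | 0 | 1 | 1 | 2 | 3 | 3 | 4
  i=5: 0 | 1 | 1 | 2 | 2 | 3 | 4 | 4 | 5
  i=6: 0 | 1 | 1 | 2 | 3 | 4 | 5 | 5 | 6
  i=7: 1 | 2 | 2 | 3 | 4 | 5 | 6 | 6 | 7
  i=8: 1 | 2 | 2 | 3 | 4 | 5 | 6 | 7 | 8
  i=9: 1 | 2 | 3 | 4 | 5 | 6 | 7 | 8 | 9

reading off 1-entries of Δ²R: w = (9, 7, 4, 6, 2, 5, 1, 8, 3).

7 SE-corners of the 25-cell Rothe diagram give Ess(w):

[(1, 8, 0), (2, 6, 0), (4, 3, 0), (4, 5, 1), (6, 1, 0), (6, 3, 1), (8, 3, 2)]


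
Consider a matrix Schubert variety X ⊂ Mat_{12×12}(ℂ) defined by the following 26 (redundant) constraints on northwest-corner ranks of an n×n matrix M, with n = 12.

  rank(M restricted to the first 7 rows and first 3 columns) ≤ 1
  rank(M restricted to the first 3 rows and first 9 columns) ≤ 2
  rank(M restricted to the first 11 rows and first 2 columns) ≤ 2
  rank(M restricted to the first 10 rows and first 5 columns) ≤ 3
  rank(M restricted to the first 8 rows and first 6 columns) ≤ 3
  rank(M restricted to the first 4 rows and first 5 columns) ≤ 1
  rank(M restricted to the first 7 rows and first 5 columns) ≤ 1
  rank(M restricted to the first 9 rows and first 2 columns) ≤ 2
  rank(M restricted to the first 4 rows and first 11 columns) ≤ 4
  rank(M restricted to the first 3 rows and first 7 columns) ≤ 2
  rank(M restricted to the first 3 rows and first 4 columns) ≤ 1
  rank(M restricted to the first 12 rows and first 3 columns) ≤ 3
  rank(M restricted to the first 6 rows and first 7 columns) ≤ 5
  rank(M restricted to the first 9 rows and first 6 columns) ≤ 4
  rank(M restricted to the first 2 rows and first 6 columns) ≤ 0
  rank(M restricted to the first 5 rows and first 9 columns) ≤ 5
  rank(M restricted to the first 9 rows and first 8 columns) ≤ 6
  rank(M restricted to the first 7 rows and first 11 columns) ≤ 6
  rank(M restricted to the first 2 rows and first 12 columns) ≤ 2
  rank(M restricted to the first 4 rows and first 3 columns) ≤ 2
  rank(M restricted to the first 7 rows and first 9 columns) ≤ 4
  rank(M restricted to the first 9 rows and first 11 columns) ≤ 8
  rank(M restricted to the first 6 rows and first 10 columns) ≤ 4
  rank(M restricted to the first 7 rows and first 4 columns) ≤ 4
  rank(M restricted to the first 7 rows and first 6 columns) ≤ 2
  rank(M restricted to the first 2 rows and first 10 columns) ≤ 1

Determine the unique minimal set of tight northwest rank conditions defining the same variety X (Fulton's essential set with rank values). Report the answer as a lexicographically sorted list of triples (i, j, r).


Rank table r_w(12×12) implied by the 26 constraints:

  R[1]: 0 | 0 | 0 | 0 | 0 | 0 | 1 | 1 | 1 | 1 | 1 | 1
  R[2]: 0 | 0 | 0 | 0 | 0 | 0 | 1 | 1 | 1 | 1 | 2 | 2
  R[3]: 1 | 1 | 1 | 1 | 1 | 1 | 2 | 2 | 2 | 2 | 3 | 3
  R[4]: 1 | 1 | 1 | 1 | 1 | 2 | 3 | 3 | 3 | 3 | 4 | 4
  R[5]: 1 | 1 | 1 | 1 | 1 | 2 | 3 | 4 | 4 | 4 | 5 | 5
  R[6]: 1 | 1 | 1 | 1 | 1 | 2 | 3 | 4 | 4 | 4 | 5 | 6
  R[7]: 1 | 1 | 1 | 1 | 1 | 2 | 3 | 4 | 4 | 5 | 6 | 7
  R[8]: 1 | 2 | 2 | 2 | 2 | 3 | 4 | 5 | 5 | 6 | 7 | 8
  R[9]: 1 | 2 | 3 | 3 | 3 | 4 | 5 | 6 | 6 | 7 | 8 | 9
  R[10]: 1 | 2 | 3 | 3 | 3 | 4 | 5 | 6 | 7 | 8 | 9 | 10
  R[11]: 1 | 2 | 3 | 4 | 4 | 5 | 6 | 7 | 8 | 9 | 10 | 11
  R[12]: 1 | 2 | 3 | 4 | 5 | 6 | 7 | 8 | 9 | 10 | 11 | 12

hence w(1..12) = (7, 11, 1, 6, 8, 12, 10, 2, 3, 9, 4, 5).

|D(w)|=36, |Ess(w)|=6:

[(2, 6, 0), (2, 10, 1), (6, 10, 4), (7, 5, 1), (7, 9, 4), (10, 5, 3)]
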